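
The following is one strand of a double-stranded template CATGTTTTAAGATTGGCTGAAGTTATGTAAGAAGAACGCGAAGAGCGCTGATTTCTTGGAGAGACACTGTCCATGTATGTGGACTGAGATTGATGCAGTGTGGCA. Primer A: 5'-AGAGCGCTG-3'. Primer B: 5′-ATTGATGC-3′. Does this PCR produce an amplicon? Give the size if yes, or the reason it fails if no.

No product — both primers anneal to the same strand and extend in the same direction.

Primer A (AGAGCGCTG) matches the top strand at positions 42–50 (3' end points downstream).
Primer B (ATTGATGC) also matches the top strand directly, at positions 89–96 — its reverse complement GCATCAAT is not present.
Both primers anneal to the bottom strand with 3' ends pointing the same way, so neither can prime synthesis back toward the other.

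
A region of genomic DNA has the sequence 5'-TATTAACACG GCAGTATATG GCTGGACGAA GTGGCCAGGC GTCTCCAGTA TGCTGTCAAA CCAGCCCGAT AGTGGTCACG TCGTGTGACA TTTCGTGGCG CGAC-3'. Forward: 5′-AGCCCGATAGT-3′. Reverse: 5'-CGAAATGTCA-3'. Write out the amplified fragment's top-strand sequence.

5'-AGCCCGATAGTGGTCACGTCGTGTGACATTTCG-3'

The forward primer matches the template at positions 63–73.
Taking the reverse complement of CGAAATGTCA gives TGACATTTCG, found at positions 86–95 on the template; the primer anneals here to the top strand with its 3' end pointing upstream.
The product is the template from position 63 through 95 (33 bp).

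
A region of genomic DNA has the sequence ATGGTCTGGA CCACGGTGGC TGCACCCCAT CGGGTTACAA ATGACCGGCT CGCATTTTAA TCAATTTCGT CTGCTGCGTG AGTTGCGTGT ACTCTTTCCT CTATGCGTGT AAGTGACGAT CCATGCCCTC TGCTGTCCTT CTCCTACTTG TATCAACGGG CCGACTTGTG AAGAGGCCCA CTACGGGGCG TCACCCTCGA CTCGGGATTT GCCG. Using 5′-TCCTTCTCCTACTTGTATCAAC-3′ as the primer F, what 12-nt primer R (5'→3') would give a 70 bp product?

5'-CCGAGTCGAGGG-3'

The forward primer binds at positions 136–157, so a 70 bp product ends at position 136 + 70 − 1 = 205.
The reverse primer anneals to the top strand over positions 194–205, i.e. to CCCTCGACTCGG.
Its sequence written 5'→3' is the reverse complement: CCGAGTCGAGGG.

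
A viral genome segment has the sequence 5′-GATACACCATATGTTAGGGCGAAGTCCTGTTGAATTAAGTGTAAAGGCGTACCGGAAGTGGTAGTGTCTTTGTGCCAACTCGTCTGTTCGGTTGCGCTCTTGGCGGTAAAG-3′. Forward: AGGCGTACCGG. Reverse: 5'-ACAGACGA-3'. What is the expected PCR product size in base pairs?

The forward primer matches the template at positions 45–55.
Taking the reverse complement of ACAGACGA gives TCGTCTGT, found at positions 80–87 on the template; the primer anneals here to the top strand with its 3' end pointing upstream.
The product runs from position 45 to position 87, so its length is 87 − 45 + 1 = 43 bp.

43 bp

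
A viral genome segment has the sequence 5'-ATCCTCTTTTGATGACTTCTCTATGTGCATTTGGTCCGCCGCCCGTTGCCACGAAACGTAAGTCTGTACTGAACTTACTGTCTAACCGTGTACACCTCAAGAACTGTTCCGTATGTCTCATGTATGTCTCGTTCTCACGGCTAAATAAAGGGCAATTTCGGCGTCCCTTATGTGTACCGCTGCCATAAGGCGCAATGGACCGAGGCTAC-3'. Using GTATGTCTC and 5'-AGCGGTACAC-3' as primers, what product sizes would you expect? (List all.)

The forward primer GTATGTCTC matches the top strand at positions 111–119, 122–130.
The reverse primer's reverse complement is GTGTACCGCT, matching at positions 172–181.
Each forward site pairs with the reverse site to give a product ending at position 181: sizes 71, 60 bp.

71 bp, 60 bp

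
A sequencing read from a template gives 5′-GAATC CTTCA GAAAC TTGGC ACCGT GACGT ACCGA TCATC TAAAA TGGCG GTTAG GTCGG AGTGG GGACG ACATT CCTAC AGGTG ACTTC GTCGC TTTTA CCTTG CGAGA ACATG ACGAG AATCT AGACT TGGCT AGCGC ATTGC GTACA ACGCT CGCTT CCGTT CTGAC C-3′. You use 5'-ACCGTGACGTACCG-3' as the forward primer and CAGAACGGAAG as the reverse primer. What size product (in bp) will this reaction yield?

Scanning the template, ACCGTGACGTACCG occurs at positions 21–34; this primer anneals to the bottom strand there with its 3' end pointing downstream.
Reverse complement of the reverse primer: CTTCCGTTCTG. This occurs on the top strand at positions 158–168.
Amplicon spans positions 21–168: 148 bp.

148 bp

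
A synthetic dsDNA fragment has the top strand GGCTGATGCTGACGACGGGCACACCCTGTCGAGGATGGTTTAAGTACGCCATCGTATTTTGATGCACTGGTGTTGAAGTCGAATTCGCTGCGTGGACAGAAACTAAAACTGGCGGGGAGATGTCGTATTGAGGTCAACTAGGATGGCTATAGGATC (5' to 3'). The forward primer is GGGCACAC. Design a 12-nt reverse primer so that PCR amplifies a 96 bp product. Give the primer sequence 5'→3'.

5'-CCAGTTTTAGTT-3'

The forward primer binds at positions 17–24, so a 96 bp product ends at position 17 + 96 − 1 = 112.
The reverse primer anneals to the top strand over positions 101–112, i.e. to AACTAAAACTGG.
Its sequence written 5'→3' is the reverse complement: CCAGTTTTAGTT.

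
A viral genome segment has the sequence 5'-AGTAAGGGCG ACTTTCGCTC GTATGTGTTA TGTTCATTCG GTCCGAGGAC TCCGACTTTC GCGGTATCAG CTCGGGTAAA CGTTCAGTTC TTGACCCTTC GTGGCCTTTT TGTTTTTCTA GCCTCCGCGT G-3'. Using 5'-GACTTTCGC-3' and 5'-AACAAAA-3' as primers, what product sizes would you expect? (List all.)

The forward primer GACTTTCGC matches the top strand at positions 10–18, 54–62.
The reverse primer's reverse complement is TTTTGTT, matching at positions 108–114.
Each forward site pairs with the reverse site to give a product ending at position 114: sizes 105, 61 bp.

105 bp, 61 bp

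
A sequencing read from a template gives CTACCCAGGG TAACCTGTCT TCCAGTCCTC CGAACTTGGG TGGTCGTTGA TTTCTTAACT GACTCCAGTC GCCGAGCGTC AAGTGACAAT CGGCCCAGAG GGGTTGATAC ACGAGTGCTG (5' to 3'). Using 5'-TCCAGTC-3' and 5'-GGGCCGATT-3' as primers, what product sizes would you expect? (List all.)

The forward primer TCCAGTC matches the top strand at positions 21–27, 64–70.
The reverse primer's reverse complement is AATCGGCCC, matching at positions 88–96.
Each forward site pairs with the reverse site to give a product ending at position 96: sizes 76, 33 bp.

76 bp, 33 bp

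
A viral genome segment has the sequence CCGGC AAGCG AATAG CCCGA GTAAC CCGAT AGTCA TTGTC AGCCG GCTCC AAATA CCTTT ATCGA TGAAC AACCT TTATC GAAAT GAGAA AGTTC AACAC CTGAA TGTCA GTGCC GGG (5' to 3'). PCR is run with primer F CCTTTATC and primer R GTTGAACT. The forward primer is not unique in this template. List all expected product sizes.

The forward primer CCTTTATC matches the top strand at positions 56–63, 73–80.
The reverse primer's reverse complement is AGTTCAAC, matching at positions 91–98.
Each forward site pairs with the reverse site to give a product ending at position 98: sizes 43, 26 bp.

43 bp, 26 bp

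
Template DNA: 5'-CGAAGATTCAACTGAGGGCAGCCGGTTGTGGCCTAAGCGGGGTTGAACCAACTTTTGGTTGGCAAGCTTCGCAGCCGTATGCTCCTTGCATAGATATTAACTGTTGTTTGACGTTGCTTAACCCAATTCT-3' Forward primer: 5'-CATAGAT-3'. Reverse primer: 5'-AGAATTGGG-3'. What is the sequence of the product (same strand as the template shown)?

Scanning the template, CATAGAT occurs at positions 89–95; this primer anneals to the bottom strand there with its 3' end pointing downstream.
Reverse complement of the reverse primer: CCCAATTCT. This occurs on the top strand at positions 122–130.
The product is the template from position 89 through 130 (42 bp).

5'-CATAGATATTAACTGTTGTTTGACGTTGCTTAACCCAATTCT-3'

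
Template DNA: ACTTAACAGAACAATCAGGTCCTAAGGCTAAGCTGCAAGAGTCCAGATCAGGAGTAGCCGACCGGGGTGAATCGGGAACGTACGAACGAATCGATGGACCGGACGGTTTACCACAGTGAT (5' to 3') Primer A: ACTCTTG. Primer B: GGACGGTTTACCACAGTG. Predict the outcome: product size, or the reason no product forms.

No product — the primers' 3' ends point away from each other.

Primer A (ACTCTTG) has reverse complement CAAGAGT, which matches the top strand at positions 36–42; primer A anneals to the top strand there with its 3' end pointing upstream toward position 36.
Primer B (GGACGGTTTACCACAGTG) matches the top strand directly at positions 101–118; it anneals to the bottom strand with its 3' end pointing downstream toward position 118.
The 3' ends diverge (primer A extends toward position 1, primer B toward position 120), so the primers never converge on a shared product.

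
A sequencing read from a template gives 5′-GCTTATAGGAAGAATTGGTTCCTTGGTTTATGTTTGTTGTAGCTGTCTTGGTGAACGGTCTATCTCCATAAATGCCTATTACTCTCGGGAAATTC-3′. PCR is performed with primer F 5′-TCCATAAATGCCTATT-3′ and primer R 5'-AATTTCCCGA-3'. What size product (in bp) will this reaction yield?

30 bp

The forward primer matches the template at positions 65–80.
Taking the reverse complement of AATTTCCCGA gives TCGGGAAATT, found at positions 85–94 on the template; the primer anneals here to the top strand with its 3' end pointing upstream.
Product length = (reverse-primer end) − (forward-primer start) + 1 = 94 − 65 + 1 = 30 bp.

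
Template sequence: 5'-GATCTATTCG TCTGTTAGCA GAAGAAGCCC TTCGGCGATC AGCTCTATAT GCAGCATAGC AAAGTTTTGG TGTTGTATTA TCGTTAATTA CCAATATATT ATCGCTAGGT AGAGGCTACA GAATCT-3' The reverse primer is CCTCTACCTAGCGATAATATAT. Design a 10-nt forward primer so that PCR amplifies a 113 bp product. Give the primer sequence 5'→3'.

5'-TCTATTCGTC-3'

The reverse primer's reverse complement ATATATTATCGCTAGGTAGAGG matches the template at positions 94–115, so the product ends at position 115.
A 113 bp product then starts at position 115 − 113 + 1 = 3.
The forward primer is identical to the top strand there: TCTATTCGTC.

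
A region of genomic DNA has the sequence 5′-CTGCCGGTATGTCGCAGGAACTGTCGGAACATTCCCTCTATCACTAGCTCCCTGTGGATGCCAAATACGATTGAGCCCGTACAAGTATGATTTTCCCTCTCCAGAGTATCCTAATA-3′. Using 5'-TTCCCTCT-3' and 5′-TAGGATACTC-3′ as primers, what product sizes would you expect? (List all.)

82 bp, 21 bp

The forward primer TTCCCTCT matches the top strand at positions 32–39, 93–100.
The reverse primer's reverse complement is GAGTATCCTA, matching at positions 104–113.
Each forward site pairs with the reverse site to give a product ending at position 113: sizes 82, 21 bp.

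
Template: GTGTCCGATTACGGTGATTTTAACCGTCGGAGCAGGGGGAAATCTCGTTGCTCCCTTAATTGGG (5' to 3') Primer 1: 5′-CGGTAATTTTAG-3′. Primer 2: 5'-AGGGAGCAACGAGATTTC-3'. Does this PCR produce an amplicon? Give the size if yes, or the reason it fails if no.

No product — primer 1 has no binding site in the template.

Primer 1 (CGGTAATTTTAG) does not match the top strand, and its reverse complement CTAAAATTACCG does not match either.
With no annealing site for primer 1, no amplification occurs.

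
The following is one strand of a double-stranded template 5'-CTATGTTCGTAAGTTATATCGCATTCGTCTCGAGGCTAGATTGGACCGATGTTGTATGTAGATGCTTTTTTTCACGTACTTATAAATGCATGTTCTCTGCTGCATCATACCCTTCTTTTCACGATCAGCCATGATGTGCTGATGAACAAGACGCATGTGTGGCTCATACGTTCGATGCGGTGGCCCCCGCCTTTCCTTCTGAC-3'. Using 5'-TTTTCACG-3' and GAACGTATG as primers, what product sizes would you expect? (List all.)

105 bp, 58 bp

The forward primer TTTTCACG matches the top strand at positions 69–76, 116–123.
The reverse primer's reverse complement is CATACGTTC, matching at positions 165–173.
Each forward site pairs with the reverse site to give a product ending at position 173: sizes 105, 58 bp.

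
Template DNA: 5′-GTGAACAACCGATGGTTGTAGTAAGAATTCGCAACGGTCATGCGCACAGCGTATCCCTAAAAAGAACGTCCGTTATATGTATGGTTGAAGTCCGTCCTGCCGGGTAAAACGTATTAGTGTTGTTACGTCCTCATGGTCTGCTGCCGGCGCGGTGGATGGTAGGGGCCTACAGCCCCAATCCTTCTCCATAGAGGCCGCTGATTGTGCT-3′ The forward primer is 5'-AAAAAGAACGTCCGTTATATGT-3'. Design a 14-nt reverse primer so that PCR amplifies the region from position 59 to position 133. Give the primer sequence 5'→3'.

5'-TGAGGACGTAACAA-3'

The product's 3' end on the top strand is position 133.
The reverse primer anneals to the top strand over positions 120–133, i.e. to TTGTTACGTCCTCA.
Its sequence written 5'→3' is the reverse complement: TGAGGACGTAACAA.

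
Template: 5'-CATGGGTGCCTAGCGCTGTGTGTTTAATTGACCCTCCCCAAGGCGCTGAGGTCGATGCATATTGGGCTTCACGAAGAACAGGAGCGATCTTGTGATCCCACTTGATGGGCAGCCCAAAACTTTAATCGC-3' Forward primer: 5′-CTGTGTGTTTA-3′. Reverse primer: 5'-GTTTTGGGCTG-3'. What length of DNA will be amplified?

105 bp

Forward primer CTGTGTGTTTA is found on the top strand at positions 16–26.
Taking the reverse complement of GTTTTGGGCTG gives CAGCCCAAAAC, found at positions 110–120 on the template; the primer anneals here to the top strand with its 3' end pointing upstream.
Product length = (reverse-primer end) − (forward-primer start) + 1 = 120 − 16 + 1 = 105 bp.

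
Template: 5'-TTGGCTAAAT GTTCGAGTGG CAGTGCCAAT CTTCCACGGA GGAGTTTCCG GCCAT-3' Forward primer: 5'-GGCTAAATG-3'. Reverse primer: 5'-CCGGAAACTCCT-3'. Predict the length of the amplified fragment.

Scanning the template, GGCTAAATG occurs at positions 3–11; this primer anneals to the bottom strand there with its 3' end pointing downstream.
Reverse complement of the reverse primer: AGGAGTTTCCGG. This occurs on the top strand at positions 40–51.
Amplicon spans positions 3–51: 49 bp.

49 bp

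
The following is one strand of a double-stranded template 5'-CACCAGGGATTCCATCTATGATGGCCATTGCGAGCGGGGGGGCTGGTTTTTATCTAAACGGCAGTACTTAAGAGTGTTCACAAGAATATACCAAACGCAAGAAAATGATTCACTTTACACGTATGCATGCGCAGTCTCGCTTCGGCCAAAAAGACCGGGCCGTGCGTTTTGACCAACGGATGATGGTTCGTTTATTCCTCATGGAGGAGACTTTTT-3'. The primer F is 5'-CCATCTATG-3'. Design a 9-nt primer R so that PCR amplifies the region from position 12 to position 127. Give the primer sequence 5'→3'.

The product's 3' end on the top strand is position 127.
The reverse primer anneals to the top strand over positions 119–127, i.e. to ACGTATGCA.
Its sequence written 5'→3' is the reverse complement: TGCATACGT.

5'-TGCATACGT-3'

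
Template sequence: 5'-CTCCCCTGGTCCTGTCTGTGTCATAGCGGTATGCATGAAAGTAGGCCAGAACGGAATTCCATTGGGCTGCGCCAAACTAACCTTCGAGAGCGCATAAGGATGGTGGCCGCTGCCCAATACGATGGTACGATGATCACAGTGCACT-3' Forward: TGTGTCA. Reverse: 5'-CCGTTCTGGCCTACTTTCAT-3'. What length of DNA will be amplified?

38 bp

The forward primer matches the template at positions 17–23.
Taking the reverse complement of CCGTTCTGGCCTACTTTCAT gives ATGAAAGTAGGCCAGAACGG, found at positions 35–54 on the template; the primer anneals here to the top strand with its 3' end pointing upstream.
The product runs from position 17 to position 54, so its length is 54 − 17 + 1 = 38 bp.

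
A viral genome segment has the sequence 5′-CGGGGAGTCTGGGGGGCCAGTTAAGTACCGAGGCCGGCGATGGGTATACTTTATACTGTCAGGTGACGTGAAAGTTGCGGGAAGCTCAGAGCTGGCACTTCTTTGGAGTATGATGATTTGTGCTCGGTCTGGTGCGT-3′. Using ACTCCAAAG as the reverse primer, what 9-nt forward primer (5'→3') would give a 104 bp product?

5'-AGTCTGGGG-3'

The reverse primer's reverse complement CTTTGGAGT matches the template at positions 101–109, so the product ends at position 109.
A 104 bp product then starts at position 109 − 104 + 1 = 6.
The forward primer is identical to the top strand there: AGTCTGGGG.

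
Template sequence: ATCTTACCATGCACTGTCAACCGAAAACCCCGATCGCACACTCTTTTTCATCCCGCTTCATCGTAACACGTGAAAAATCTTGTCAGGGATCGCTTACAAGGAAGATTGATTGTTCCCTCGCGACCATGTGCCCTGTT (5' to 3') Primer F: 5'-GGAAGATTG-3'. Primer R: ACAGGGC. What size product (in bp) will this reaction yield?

Forward primer GGAAGATTG is found on the top strand at positions 100–108.
The reverse primer's reverse complement is GCCCTGT, which matches the template at positions 130–136.
Amplicon spans positions 100–136: 37 bp.

37 bp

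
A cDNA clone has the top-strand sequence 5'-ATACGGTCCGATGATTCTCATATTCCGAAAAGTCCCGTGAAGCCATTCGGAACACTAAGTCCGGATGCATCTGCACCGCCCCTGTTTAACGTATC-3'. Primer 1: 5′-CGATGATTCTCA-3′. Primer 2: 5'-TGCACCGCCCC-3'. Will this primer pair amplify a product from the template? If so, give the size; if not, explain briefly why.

No product — both primers anneal to the same strand and extend in the same direction.

Primer 1 (CGATGATTCTCA) matches the top strand at positions 9–20 (3' end points downstream).
Primer 2 (TGCACCGCCCC) also matches the top strand directly, at positions 72–82 — its reverse complement GGGGCGGTGCA is not present.
Both primers anneal to the bottom strand with 3' ends pointing the same way, so neither can prime synthesis back toward the other.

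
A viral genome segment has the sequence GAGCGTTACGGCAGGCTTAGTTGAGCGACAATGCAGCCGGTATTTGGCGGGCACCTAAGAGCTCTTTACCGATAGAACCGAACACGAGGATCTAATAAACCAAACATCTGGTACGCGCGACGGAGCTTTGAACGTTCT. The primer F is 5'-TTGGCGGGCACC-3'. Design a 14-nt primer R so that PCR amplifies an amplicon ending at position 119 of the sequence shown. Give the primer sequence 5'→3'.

5'-CGCGCGTACCAGAT-3'

The forward primer binds at positions 44–55; the product's 3' end on the top strand is position 119.
The reverse primer anneals to the top strand over positions 106–119, i.e. to ATCTGGTACGCGCG.
Its sequence written 5'→3' is the reverse complement: CGCGCGTACCAGAT.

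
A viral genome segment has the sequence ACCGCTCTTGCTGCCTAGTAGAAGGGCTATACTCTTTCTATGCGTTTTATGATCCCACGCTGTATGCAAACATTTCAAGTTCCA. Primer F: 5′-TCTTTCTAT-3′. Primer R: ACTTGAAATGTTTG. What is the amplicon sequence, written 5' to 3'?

5'-TCTTTCTATGCGTTTTATGATCCCACGCTGTATGCAAACATTTCAAGT-3'

Forward primer TCTTTCTAT is found on the top strand at positions 33–41.
The reverse primer's reverse complement is CAAACATTTCAAGT, which matches the template at positions 67–80.
The product is the template from position 33 through 80 (48 bp).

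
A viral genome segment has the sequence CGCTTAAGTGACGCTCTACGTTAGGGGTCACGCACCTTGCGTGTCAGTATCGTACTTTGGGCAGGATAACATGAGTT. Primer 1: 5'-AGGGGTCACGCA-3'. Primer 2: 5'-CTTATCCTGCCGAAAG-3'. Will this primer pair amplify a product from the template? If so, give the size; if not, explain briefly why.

No product — primer 2 has no binding site in the template.

Primer 2 (CTTATCCTGCCGAAAG) does not match the top strand, and its reverse complement CTTTCGGCAGGATAAG does not match either.
With no annealing site for primer 2, no amplification occurs.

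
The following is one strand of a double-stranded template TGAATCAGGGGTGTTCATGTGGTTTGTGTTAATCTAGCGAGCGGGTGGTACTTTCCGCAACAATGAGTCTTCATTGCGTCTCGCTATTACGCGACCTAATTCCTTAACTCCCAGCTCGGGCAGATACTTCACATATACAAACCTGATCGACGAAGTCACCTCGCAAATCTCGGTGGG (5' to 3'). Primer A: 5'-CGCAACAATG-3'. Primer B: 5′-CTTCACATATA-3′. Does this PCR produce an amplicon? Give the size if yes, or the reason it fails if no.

No product — both primers anneal to the same strand and extend in the same direction.

Primer A (CGCAACAATG) matches the top strand at positions 56–65 (3' end points downstream).
Primer B (CTTCACATATA) also matches the top strand directly, at positions 127–137 — its reverse complement TATATGTGAAG is not present.
Both primers anneal to the bottom strand with 3' ends pointing the same way, so neither can prime synthesis back toward the other.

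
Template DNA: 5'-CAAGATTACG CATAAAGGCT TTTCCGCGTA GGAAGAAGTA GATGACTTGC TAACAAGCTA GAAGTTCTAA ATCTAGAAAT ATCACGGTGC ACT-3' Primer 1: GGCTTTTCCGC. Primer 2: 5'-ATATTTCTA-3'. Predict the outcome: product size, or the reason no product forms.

Yes — a 66 bp product.

Primer 1 (GGCTTTTCCGC) matches the top strand at positions 17–27; it acts as a forward primer.
Primer 2's reverse complement is TAGAAATAT, matching the top strand at positions 74–82; it acts as a reverse primer.
The 3' ends face each other across positions 17–82, giving a 66 bp product.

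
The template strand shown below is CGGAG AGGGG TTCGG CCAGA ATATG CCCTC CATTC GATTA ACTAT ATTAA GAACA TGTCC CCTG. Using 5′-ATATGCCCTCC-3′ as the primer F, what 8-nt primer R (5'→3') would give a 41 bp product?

The forward primer binds at positions 21–31, so a 41 bp product ends at position 21 + 41 − 1 = 61.
The reverse primer anneals to the top strand over positions 54–61, i.e. to CATGTCCC.
Its sequence written 5'→3' is the reverse complement: GGGACATG.

5'-GGGACATG-3'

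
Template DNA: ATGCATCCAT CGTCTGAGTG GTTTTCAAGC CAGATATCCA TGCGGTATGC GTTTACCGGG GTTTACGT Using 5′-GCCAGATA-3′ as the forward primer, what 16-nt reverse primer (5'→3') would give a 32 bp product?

5'-CCCGGTAAACGCATAC-3'

The forward primer binds at positions 29–36, so a 32 bp product ends at position 29 + 32 − 1 = 60.
The reverse primer anneals to the top strand over positions 45–60, i.e. to GTATGCGTTTACCGGG.
Its sequence written 5'→3' is the reverse complement: CCCGGTAAACGCATAC.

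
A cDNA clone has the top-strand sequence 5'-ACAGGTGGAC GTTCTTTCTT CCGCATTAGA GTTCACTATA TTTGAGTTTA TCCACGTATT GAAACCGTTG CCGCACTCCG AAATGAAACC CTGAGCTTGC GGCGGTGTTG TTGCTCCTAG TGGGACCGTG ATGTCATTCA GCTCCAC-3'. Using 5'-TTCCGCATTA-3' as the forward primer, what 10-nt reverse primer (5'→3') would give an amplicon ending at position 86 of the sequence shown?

5'-TCATTTCGGA-3'

The forward primer binds at positions 19–28; the product's 3' end on the top strand is position 86.
The reverse primer anneals to the top strand over positions 77–86, i.e. to TCCGAAATGA.
Its sequence written 5'→3' is the reverse complement: TCATTTCGGA.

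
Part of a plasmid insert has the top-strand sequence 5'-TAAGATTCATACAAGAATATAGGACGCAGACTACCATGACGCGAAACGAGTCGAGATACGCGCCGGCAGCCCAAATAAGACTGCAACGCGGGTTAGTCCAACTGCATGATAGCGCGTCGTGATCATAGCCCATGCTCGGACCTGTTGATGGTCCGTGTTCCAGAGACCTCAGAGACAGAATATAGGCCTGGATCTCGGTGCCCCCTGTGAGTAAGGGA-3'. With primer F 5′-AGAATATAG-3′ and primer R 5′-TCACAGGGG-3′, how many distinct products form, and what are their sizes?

The forward primer AGAATATAG matches the top strand at positions 14–22, 177–185.
The reverse primer's reverse complement is CCCCTGTGA, matching at positions 202–210.
Each forward site pairs with the reverse site to give a product ending at position 210: sizes 197, 34 bp.

Two products: 197 bp, 34 bp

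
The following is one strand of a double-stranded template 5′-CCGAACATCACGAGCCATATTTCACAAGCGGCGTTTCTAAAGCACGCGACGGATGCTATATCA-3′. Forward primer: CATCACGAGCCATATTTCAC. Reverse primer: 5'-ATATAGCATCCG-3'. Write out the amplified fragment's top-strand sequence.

5'-CATCACGAGCCATATTTCACAAGCGGCGTTTCTAAAGCACGCGACGGATGCTATAT-3'

Scanning the template, CATCACGAGCCATATTTCAC occurs at positions 6–25; this primer anneals to the bottom strand there with its 3' end pointing downstream.
Reverse complement of the reverse primer: CGGATGCTATAT. This occurs on the top strand at positions 50–61.
The product is the template from position 6 through 61 (56 bp).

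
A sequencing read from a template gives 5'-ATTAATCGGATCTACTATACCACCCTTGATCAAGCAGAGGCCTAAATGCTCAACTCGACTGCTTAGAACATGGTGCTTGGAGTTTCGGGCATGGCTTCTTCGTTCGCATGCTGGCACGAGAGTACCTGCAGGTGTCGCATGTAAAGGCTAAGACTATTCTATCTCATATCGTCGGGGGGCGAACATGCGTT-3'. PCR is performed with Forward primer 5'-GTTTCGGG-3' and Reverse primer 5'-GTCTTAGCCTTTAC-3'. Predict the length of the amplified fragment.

73 bp

The forward primer matches the template at positions 82–89.
Reverse complement of the reverse primer: GTAAAGGCTAAGAC. This occurs on the top strand at positions 141–154.
The product runs from position 82 to position 154, so its length is 154 − 82 + 1 = 73 bp.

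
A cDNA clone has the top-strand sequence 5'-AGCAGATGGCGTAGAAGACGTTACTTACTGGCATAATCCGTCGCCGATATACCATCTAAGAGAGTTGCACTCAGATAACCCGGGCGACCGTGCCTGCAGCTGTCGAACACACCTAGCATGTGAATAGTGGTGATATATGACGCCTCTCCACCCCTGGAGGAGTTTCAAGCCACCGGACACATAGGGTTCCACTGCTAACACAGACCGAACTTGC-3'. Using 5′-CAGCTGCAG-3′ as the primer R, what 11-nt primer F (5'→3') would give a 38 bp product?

5'-TTGCACTCAGA-3'

The reverse primer's reverse complement CTGCAGCTG matches the template at positions 94–102, so the product ends at position 102.
A 38 bp product then starts at position 102 − 38 + 1 = 65.
The forward primer is identical to the top strand there: TTGCACTCAGA.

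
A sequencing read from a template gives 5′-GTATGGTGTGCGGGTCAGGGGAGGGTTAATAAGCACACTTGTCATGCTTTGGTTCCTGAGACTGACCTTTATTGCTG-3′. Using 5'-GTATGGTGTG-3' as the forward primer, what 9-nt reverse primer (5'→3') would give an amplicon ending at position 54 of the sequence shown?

The forward primer binds at positions 1–10; the product's 3' end on the top strand is position 54.
The reverse primer anneals to the top strand over positions 46–54, i.e. to GCTTTGGTT.
Its sequence written 5'→3' is the reverse complement: AACCAAAGC.

5'-AACCAAAGC-3'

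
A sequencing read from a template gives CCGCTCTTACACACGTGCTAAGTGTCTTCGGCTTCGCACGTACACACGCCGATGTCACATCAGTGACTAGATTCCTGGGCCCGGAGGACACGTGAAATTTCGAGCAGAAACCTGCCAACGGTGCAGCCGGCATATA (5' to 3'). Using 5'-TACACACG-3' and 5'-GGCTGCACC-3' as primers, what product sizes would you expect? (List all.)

The forward primer TACACACG matches the top strand at positions 8–15, 41–48.
The reverse primer's reverse complement is GGTGCAGCC, matching at positions 120–128.
Each forward site pairs with the reverse site to give a product ending at position 128: sizes 121, 88 bp.

121 bp, 88 bp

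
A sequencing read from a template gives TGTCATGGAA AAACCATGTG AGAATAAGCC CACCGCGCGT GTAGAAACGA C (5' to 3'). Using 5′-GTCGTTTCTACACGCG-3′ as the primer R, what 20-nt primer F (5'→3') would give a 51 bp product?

5'-TGTCATGGAAAAACCATGTG-3'

The reverse primer's reverse complement CGCGTGTAGAAACGAC matches the template at positions 36–51, so the product ends at position 51.
A 51 bp product then starts at position 51 − 51 + 1 = 1.
The forward primer is identical to the top strand there: TGTCATGGAAAAACCATGTG.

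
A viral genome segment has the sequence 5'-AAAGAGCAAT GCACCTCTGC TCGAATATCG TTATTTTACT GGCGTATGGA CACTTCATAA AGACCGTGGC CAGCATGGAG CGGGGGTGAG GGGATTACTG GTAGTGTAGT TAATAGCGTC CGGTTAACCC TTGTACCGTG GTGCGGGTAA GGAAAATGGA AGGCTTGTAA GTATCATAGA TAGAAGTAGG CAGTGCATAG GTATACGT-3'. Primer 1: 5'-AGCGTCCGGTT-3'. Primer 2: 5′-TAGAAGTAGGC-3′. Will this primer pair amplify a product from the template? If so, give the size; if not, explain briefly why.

No product — both primers anneal to the same strand and extend in the same direction.

Primer 1 (AGCGTCCGGTT) matches the top strand at positions 115–125 (3' end points downstream).
Primer 2 (TAGAAGTAGGC) also matches the top strand directly, at positions 181–191 — its reverse complement GCCTACTTCTA is not present.
Both primers anneal to the bottom strand with 3' ends pointing the same way, so neither can prime synthesis back toward the other.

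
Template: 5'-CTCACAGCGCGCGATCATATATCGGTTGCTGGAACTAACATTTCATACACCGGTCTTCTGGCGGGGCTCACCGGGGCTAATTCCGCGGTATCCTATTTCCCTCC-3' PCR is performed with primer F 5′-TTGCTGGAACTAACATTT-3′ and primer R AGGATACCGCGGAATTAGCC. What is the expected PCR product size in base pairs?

Scanning the template, TTGCTGGAACTAACATTT occurs at positions 26–43; this primer anneals to the bottom strand there with its 3' end pointing downstream.
Reverse complement of the reverse primer: GGCTAATTCCGCGGTATCCT. This occurs on the top strand at positions 75–94.
The product runs from position 26 to position 94, so its length is 94 − 26 + 1 = 69 bp.

69 bp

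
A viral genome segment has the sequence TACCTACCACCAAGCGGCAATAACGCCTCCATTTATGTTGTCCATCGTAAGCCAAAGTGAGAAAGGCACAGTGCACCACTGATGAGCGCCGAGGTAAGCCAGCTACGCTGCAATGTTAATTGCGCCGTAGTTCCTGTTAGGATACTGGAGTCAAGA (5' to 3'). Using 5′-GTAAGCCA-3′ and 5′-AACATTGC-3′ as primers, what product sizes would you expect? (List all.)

The forward primer GTAAGCCA matches the top strand at positions 47–54, 94–101.
The reverse primer's reverse complement is GCAATGTT, matching at positions 110–117.
Each forward site pairs with the reverse site to give a product ending at position 117: sizes 71, 24 bp.

71 bp, 24 bp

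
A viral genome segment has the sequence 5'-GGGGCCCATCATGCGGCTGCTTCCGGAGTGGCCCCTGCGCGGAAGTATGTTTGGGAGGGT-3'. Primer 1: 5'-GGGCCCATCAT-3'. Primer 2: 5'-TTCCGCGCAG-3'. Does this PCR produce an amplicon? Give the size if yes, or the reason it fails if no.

Yes — a 43 bp product.

Primer 1 (GGGCCCATCAT) matches the top strand at positions 2–12; it acts as a forward primer.
Primer 2's reverse complement is CTGCGCGGAA, matching the top strand at positions 35–44; it acts as a reverse primer.
The 3' ends face each other across positions 2–44, giving a 43 bp product.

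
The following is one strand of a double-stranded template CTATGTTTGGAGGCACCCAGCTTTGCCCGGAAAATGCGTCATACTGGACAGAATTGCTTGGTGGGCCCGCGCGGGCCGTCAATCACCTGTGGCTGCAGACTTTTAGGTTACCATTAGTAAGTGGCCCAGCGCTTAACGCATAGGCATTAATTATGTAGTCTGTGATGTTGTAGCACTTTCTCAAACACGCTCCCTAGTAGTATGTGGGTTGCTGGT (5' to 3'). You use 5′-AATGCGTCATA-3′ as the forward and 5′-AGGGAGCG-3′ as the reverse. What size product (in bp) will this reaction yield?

163 bp

Forward primer AATGCGTCATA is found on the top strand at positions 33–43.
Reverse complement of the reverse primer: CGCTCCCT. This occurs on the top strand at positions 188–195.
Amplicon spans positions 33–195: 163 bp.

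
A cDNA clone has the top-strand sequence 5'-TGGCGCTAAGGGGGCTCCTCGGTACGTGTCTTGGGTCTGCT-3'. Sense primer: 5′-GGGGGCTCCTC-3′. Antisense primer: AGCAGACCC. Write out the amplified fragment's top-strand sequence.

5'-GGGGGCTCCTCGGTACGTGTCTTGGGTCTGCT-3'

The forward primer matches the template at positions 10–20.
Reverse complement of the reverse primer: GGGTCTGCT. This occurs on the top strand at positions 33–41.
The product is the template from position 10 through 41 (32 bp).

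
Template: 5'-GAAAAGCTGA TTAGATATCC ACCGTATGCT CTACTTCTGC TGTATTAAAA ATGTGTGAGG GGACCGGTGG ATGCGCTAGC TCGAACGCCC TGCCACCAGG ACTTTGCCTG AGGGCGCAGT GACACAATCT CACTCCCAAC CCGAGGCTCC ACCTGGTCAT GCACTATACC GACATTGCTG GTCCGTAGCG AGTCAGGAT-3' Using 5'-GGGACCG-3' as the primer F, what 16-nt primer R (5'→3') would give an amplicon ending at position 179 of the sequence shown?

The forward primer binds at positions 60–66; the product's 3' end on the top strand is position 179.
The reverse primer anneals to the top strand over positions 164–179, i.e. to CTATACCGACATTGCT.
Its sequence written 5'→3' is the reverse complement: AGCAATGTCGGTATAG.

5'-AGCAATGTCGGTATAG-3'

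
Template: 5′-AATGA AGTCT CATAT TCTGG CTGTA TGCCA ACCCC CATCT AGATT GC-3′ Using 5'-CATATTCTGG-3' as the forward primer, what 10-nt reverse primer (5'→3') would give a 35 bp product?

The forward primer binds at positions 11–20, so a 35 bp product ends at position 11 + 35 − 1 = 45.
The reverse primer anneals to the top strand over positions 36–45, i.e. to CATCTAGATT.
Its sequence written 5'→3' is the reverse complement: AATCTAGATG.

5'-AATCTAGATG-3'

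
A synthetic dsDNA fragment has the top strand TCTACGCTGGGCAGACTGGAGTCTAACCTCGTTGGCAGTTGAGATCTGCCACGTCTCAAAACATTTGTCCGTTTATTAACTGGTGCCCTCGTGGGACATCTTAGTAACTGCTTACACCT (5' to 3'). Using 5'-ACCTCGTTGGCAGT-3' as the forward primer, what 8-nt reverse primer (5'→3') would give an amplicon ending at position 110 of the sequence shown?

5'-CAGTTACT-3'

The forward primer binds at positions 26–39; the product's 3' end on the top strand is position 110.
The reverse primer anneals to the top strand over positions 103–110, i.e. to AGTAACTG.
Its sequence written 5'→3' is the reverse complement: CAGTTACT.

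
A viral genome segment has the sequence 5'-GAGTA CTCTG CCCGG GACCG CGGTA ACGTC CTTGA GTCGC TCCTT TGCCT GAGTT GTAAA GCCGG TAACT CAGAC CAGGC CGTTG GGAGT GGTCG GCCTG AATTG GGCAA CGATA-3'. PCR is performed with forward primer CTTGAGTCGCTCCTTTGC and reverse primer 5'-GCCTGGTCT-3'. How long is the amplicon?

Scanning the template, CTTGAGTCGCTCCTTTGC occurs at positions 31–48; this primer anneals to the bottom strand there with its 3' end pointing downstream.
Reverse complement of the reverse primer: AGACCAGGC. This occurs on the top strand at positions 72–80.
Product length = (reverse-primer end) − (forward-primer start) + 1 = 80 − 31 + 1 = 50 bp.

50 bp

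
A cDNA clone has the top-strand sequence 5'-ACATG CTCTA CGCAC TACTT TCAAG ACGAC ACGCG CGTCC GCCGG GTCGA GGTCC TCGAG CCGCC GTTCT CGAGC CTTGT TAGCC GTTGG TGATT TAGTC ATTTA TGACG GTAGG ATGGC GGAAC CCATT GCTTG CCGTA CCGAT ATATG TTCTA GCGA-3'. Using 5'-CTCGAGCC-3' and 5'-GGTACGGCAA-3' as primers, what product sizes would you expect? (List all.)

The forward primer CTCGAGCC matches the top strand at positions 55–62, 69–76.
The reverse primer's reverse complement is TTGCCGTACC, matching at positions 133–142.
Each forward site pairs with the reverse site to give a product ending at position 142: sizes 88, 74 bp.

88 bp, 74 bp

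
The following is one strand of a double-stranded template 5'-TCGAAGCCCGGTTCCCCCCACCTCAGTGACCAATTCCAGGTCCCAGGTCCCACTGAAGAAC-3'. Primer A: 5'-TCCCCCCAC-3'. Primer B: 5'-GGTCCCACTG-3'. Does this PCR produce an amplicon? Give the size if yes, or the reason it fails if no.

No product — both primers anneal to the same strand and extend in the same direction.

Primer A (TCCCCCCAC) matches the top strand at positions 13–21 (3' end points downstream).
Primer B (GGTCCCACTG) also matches the top strand directly, at positions 46–55 — its reverse complement CAGTGGGACC is not present.
Both primers anneal to the bottom strand with 3' ends pointing the same way, so neither can prime synthesis back toward the other.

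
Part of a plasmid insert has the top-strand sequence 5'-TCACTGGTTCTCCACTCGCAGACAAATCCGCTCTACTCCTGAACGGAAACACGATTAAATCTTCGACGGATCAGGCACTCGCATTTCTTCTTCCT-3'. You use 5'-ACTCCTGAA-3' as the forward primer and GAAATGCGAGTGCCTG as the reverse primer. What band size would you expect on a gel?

53 bp

The forward primer matches the template at positions 35–43.
Reverse complement of the reverse primer: CAGGCACTCGCATTTC. This occurs on the top strand at positions 72–87.
Product length = (reverse-primer end) − (forward-primer start) + 1 = 87 − 35 + 1 = 53 bp.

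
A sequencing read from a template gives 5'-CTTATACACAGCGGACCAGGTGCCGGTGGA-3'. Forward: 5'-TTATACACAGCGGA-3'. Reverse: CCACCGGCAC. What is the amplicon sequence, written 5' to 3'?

The forward primer matches the template at positions 2–15.
Taking the reverse complement of CCACCGGCAC gives GTGCCGGTGG, found at positions 20–29 on the template; the primer anneals here to the top strand with its 3' end pointing upstream.
The product is the template from position 2 through 29 (28 bp).

5'-TTATACACAGCGGACCAGGTGCCGGTGG-3'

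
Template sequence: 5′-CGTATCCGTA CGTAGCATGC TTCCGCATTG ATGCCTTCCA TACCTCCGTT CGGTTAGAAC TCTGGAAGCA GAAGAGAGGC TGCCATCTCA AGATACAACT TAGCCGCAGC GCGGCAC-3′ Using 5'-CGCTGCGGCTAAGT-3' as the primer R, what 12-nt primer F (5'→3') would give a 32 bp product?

The reverse primer's reverse complement ACTTAGCCGCAGCG matches the template at positions 98–111, so the product ends at position 111.
A 32 bp product then starts at position 111 − 32 + 1 = 80.
The forward primer is identical to the top strand there: CTGCCATCTCAA.

5'-CTGCCATCTCAA-3'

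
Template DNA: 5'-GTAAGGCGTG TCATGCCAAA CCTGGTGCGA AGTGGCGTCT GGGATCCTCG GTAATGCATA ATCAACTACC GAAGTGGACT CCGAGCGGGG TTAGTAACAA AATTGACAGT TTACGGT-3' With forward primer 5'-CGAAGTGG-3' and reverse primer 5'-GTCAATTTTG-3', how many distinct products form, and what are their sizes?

Two products: 80 bp, 38 bp

The forward primer CGAAGTGG matches the top strand at positions 28–35, 70–77.
The reverse primer's reverse complement is CAAAATTGAC, matching at positions 98–107.
Each forward site pairs with the reverse site to give a product ending at position 107: sizes 80, 38 bp.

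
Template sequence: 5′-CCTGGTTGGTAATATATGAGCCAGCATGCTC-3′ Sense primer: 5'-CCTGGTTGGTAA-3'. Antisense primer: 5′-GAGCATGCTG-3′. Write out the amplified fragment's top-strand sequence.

The forward primer matches the template at positions 1–12.
Taking the reverse complement of GAGCATGCTG gives CAGCATGCTC, found at positions 22–31 on the template; the primer anneals here to the top strand with its 3' end pointing upstream.
The product is the template from position 1 through 31 (31 bp).

5'-CCTGGTTGGTAATATATGAGCCAGCATGCTC-3'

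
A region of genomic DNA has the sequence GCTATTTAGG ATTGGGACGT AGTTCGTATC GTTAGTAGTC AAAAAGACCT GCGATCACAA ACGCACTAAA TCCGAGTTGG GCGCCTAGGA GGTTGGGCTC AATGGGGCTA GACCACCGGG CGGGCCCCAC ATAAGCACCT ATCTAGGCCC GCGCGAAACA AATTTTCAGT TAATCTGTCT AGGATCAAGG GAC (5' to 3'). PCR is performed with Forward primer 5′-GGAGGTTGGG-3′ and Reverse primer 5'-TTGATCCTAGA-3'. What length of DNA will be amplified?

Forward primer GGAGGTTGGG is found on the top strand at positions 88–97.
Taking the reverse complement of TTGATCCTAGA gives TCTAGGATCAA, found at positions 178–188 on the template; the primer anneals here to the top strand with its 3' end pointing upstream.
The product runs from position 88 to position 188, so its length is 188 − 88 + 1 = 101 bp.

101 bp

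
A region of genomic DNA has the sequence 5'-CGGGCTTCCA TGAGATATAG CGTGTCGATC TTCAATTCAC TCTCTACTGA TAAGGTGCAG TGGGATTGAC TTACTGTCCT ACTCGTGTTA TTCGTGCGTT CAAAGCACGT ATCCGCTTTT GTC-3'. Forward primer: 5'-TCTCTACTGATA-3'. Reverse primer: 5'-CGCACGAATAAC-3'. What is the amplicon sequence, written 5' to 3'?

5'-TCTCTACTGATAAGGTGCAGTGGGATTGACTTACTGTCCTACTCGTGTTATTCGTGCG-3'

The forward primer matches the template at positions 41–52.
The reverse primer's reverse complement is GTTATTCGTGCG, which matches the template at positions 87–98.
The product is the template from position 41 through 98 (58 bp).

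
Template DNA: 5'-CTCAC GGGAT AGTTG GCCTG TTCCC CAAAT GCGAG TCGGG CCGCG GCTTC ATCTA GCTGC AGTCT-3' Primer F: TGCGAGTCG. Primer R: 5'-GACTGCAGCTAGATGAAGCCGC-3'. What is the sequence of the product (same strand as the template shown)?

5'-TGCGAGTCGGGCCGCGGCTTCATCTAGCTGCAGTC-3'

Scanning the template, TGCGAGTCG occurs at positions 30–38; this primer anneals to the bottom strand there with its 3' end pointing downstream.
Reverse complement of the reverse primer: GCGGCTTCATCTAGCTGCAGTC. This occurs on the top strand at positions 43–64.
The product is the template from position 30 through 64 (35 bp).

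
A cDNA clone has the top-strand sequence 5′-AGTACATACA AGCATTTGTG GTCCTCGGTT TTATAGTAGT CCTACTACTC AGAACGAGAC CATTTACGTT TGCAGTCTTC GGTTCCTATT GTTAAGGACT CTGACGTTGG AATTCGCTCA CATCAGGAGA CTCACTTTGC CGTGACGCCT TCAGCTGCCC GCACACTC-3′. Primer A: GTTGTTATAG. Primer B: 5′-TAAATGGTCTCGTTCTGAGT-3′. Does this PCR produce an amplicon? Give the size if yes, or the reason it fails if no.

Primer A (GTTGTTATAG) does not match the top strand, and its reverse complement CTATAACAAC does not match either.
With no annealing site for primer A, no amplification occurs.

No product — primer A has no binding site in the template.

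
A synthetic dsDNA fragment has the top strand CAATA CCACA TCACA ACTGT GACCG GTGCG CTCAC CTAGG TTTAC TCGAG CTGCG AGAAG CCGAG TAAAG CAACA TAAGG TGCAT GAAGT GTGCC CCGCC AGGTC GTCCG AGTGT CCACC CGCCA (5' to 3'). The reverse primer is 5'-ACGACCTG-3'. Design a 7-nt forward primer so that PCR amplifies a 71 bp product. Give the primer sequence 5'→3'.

The reverse primer's reverse complement CAGGTCGT matches the template at positions 100–107, so the product ends at position 107.
A 71 bp product then starts at position 107 − 71 + 1 = 37.
The forward primer is identical to the top strand there: TAGGTTT.

5'-TAGGTTT-3'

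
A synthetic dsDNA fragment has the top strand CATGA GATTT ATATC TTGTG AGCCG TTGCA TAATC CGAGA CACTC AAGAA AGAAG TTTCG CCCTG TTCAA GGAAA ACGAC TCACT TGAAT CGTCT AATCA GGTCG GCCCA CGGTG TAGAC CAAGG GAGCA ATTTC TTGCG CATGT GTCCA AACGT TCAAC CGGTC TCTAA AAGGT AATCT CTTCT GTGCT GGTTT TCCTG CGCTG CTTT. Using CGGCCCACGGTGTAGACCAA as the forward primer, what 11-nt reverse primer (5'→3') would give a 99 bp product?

The forward primer binds at positions 104–123, so a 99 bp product ends at position 104 + 99 − 1 = 202.
The reverse primer anneals to the top strand over positions 192–202, i.e. to GTTTTCCTGCG.
Its sequence written 5'→3' is the reverse complement: CGCAGGAAAAC.

5'-CGCAGGAAAAC-3'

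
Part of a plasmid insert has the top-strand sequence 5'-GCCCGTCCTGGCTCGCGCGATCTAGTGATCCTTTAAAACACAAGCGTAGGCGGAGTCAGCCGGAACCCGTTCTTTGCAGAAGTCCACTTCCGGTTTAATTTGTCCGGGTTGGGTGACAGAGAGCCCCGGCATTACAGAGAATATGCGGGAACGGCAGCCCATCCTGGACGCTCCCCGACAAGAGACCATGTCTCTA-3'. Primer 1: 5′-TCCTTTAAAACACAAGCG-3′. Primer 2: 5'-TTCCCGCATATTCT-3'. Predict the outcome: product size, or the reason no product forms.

Primer 1 (TCCTTTAAAACACAAGCG) matches the top strand at positions 29–46; it acts as a forward primer.
Primer 2's reverse complement is AGAATATGCGGGAA, matching the top strand at positions 138–151; it acts as a reverse primer.
The 3' ends face each other across positions 29–151, giving a 123 bp product.

Yes — a 123 bp product.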